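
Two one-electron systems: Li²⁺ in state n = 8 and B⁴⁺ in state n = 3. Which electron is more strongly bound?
B⁴⁺ at n = 3 (E = -37.79 eV)

Using E_n = -13.6057 Z² / n² eV:

Li²⁺ (Z = 3) at n = 8:
E = -13.6057 × 3² / 8² = -13.6057 × 9 / 64 = -1.91330 eV

B⁴⁺ (Z = 5) at n = 3:
E = -13.6057 × 5² / 3² = -13.6057 × 25 / 9 = -37.79361 eV

Since -37.79361 eV < -1.91330 eV,
B⁴⁺ at n = 3 is more tightly bound (requires more energy to ionize).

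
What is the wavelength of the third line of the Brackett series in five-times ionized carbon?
60.13736 nm

The lines of a series are numbered from the longest wavelength (smallest ΔE) outward; the third line is the transition from n = n_f + 3 to n_f.
The Brackett series has all transitions ending at n_f = 4.

For C⁵⁺ (Z = 6), the third line (γ-line) is the jump from n = 7 to n = 4:
E_7 = -13.6057 × 6² / 7² = -9.9960245 eV
E_4 = -13.6057 × 6² / 4² = -30.6128250 eV
ΔE = E_7 - E_4 = 20.6168005 eV

λ = hc/E = 1239.84 eV·nm / 20.6168005 eV
λ = 60.13736 nm

This is the γ-line of the Brackett series in C⁵⁺.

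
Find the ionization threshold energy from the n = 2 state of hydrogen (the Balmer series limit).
3.40143 eV

The series limit corresponds to the transition from n = ∞ to n = 2.
This is the highest energy (shortest wavelength) transition in the Balmer series.

E_∞ = 0 eV
E_2 = -13.6057 / 2² = -3.40143 eV

Energy at series limit:
ΔE = E_∞ - E_2 = 0 - (-3.40143) = 3.40143 eV

This energy equals the ionization energy from the n = 2 state of hydrogen.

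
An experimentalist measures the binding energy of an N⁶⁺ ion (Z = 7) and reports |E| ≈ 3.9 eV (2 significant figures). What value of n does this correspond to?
n = 13

The exact energy levels follow E_n = -13.6057 Z² / n² eV with Z = 7.

The measured value (-3.9 eV) is reported to only 2 significant figures, so we must test candidate n values and see which one matches to that precision.

Candidate energies:
  n = 11:  E = -13.6057 × 7² / 11² = -5.50975 eV
  n = 12:  E = -13.6057 × 7² / 12² = -4.62972 eV
  n = 13:  E = -13.6057 × 7² / 13² = -3.94485 eV  ← matches
  n = 14:  E = -13.6057 × 7² / 14² = -3.40143 eV
  n = 15:  E = -13.6057 × 7² / 15² = -2.96302 eV

Checking against the measurement of -3.9 eV (2 sig figs), only n = 13 agrees:
E_13 = -3.94485 eV, which rounds to -3.9 eV ✓

Therefore n = 13.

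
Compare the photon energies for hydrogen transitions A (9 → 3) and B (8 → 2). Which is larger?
8 → 2

Calculate the energy for each transition:

Transition 9 → 3:
ΔE₁ = |E_3 - E_9| = |-13.6057/3² - (-13.6057/9²)|
ΔE₁ = |-1.511744444444 - (-0.167971604938)| = 1.343772840 eV

Transition 8 → 2:
ΔE₂ = |E_2 - E_8| = |-13.6057/2² - (-13.6057/8²)|
ΔE₂ = |-3.401425000000 - (-0.212589062500)| = 3.188835938 eV

Since 3.188835938 eV > 1.343772840 eV, the transition 8 → 2 emits the more energetic photon.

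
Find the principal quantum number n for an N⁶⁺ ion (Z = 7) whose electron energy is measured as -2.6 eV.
n = 16

The exact energy levels follow E_n = -13.6057 Z² / n² eV with Z = 7.

The measured value (-2.6 eV) is reported to only 2 significant figures, so we must test candidate n values and see which one matches to that precision.

Candidate energies:
  n = 14:  E = -13.6057 × 7² / 14² = -3.40143 eV
  n = 15:  E = -13.6057 × 7² / 15² = -2.96302 eV
  n = 16:  E = -13.6057 × 7² / 16² = -2.60422 eV  ← matches
  n = 17:  E = -13.6057 × 7² / 17² = -2.30685 eV
  n = 18:  E = -13.6057 × 7² / 18² = -2.05765 eV

Checking against the measurement of -2.6 eV (2 sig figs), only n = 16 agrees:
E_16 = -2.60422 eV, which rounds to -2.6 eV ✓

Therefore n = 16.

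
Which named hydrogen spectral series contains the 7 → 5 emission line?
Pfund series

The spectral series in hydrogen are named based on the final (lower) energy level:
- Lyman series: n_final = 1 (ultraviolet)
- Balmer series: n_final = 2 (visible/near-UV)
- Paschen series: n_final = 3 (infrared)
- Brackett series: n_final = 4 (infrared)
- Pfund series: n_final = 5 (far infrared)

Since this transition ends at n = 5, it belongs to the Pfund series.

For reference, this 7 → 5 line has photon energy
ΔE = 13.6057 eV × (1/5² - 1/7²) = 0.26656065306 eV,
corresponding to wavelength λ = hc/ΔE = 1239.84 eV·nm / 0.26656065306 eV = 4651.24911 nm in the far infrared region.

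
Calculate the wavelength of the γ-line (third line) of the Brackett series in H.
2164.9450 nm

The lines of a series are numbered from the longest wavelength (smallest ΔE) outward; the third line is the transition from n = n_f + 3 to n_f.
The Brackett series has all transitions ending at n_f = 4.

For H, the third line (γ-line) is the jump from n = 7 to n = 4:
E_7 = -13.6057 / 7² = -0.2776673469 eV
E_4 = -13.6057 / 4² = -0.8503562500 eV
ΔE = E_7 - E_4 = 0.5726889031 eV

λ = hc/E = 1239.84 eV·nm / 0.5726889031 eV
λ = 2164.9450 nm

This is the γ-line of the Brackett series in H.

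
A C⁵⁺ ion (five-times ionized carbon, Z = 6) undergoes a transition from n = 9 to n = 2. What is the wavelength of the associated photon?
10.65 nm

First, find the transition energy using E_n = -13.6057 Z² / n² eV:
E_9 = -13.6057 × 6² / 9² = -6.0470 eV
E_2 = -13.6057 × 6² / 2² = -122.4513 eV

Photon energy: |ΔE| = |E_2 - E_9| = 116.4043 eV

Convert to wavelength using E = hc/λ with hc = 1239.84 eV·nm:
λ = hc/E = 1239.84 eV·nm / 116.4043 eV
λ = 10.65 nm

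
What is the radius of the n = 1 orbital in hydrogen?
0.052918 nm (or 0.529177 Å)

The Bohr radius formula is:
r_n = n² a₀ / Z

where a₀ = 0.052917721 nm is the Bohr radius.

For H (Z = 1) at n = 1:
r_1 = 1² × 0.052917721 nm / 1
r_1 = 1 × 0.052917721 nm / 1
r_1 = 0.0529177 nm / 1
r_1 = 0.052918 nm

The electron orbits at approximately 0.052918 nm from the nucleus.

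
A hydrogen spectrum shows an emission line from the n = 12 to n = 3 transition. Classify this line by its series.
Paschen series

The spectral series in hydrogen are named based on the final (lower) energy level:
- Lyman series: n_final = 1 (ultraviolet)
- Balmer series: n_final = 2 (visible/near-UV)
- Paschen series: n_final = 3 (infrared)
- Brackett series: n_final = 4 (infrared)
- Pfund series: n_final = 5 (far infrared)

Since this transition ends at n = 3, it belongs to the Paschen series.

For reference, this 12 → 3 line has photon energy
ΔE = 13.6057 eV × (1/3² - 1/12²) = 1.41726042 eV,
corresponding to wavelength λ = hc/ΔE = 1239.84 eV·nm / 1.41726042 eV = 874.8145 nm in the infrared region.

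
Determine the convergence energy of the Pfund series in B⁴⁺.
13.605700 eV

The series limit corresponds to the transition from n = ∞ to n = 5.
This is the highest energy (shortest wavelength) transition in the Pfund series.

E_∞ = 0 eV
E_5 = -13.6057 × 5² / 5² = -13.605700 eV

Energy at series limit:
ΔE = E_∞ - E_5 = 0 - (-13.605700) = 13.605700 eV

This energy equals the ionization energy from the n = 5 state of B⁴⁺.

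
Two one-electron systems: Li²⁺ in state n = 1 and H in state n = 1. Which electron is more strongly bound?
Li²⁺ at n = 1 (E = -122.45 eV)

Using E_n = -13.6057 Z² / n² eV:

Li²⁺ (Z = 3) at n = 1:
E = -13.6057 × 3² / 1² = -13.6057 × 9 / 1 = -122.45130 eV

H (Z = 1) at n = 1:
E = -13.6057 × 1² / 1² = -13.6057 × 1 / 1 = -13.60570 eV

Since -122.45130 eV < -13.60570 eV,
Li²⁺ at n = 1 is more tightly bound (requires more energy to ionize).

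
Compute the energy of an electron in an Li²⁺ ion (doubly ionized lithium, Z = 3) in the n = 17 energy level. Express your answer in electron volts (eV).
-0.423707 eV

The energy levels of a hydrogen-like atom are given by:
E_n = -13.6057 Z² / n² eV  (with Z = 3 for Li²⁺)

For n = 17:
E_17 = -13.6057 × 3² / 17²
E_17 = -13.6057 × 9 / 289
E_17 = -0.423707 eV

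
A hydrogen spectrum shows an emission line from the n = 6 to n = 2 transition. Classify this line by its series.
Balmer series

The spectral series in hydrogen are named based on the final (lower) energy level:
- Lyman series: n_final = 1 (ultraviolet)
- Balmer series: n_final = 2 (visible/near-UV)
- Paschen series: n_final = 3 (infrared)
- Brackett series: n_final = 4 (infrared)
- Pfund series: n_final = 5 (far infrared)

Since this transition ends at n = 2, it belongs to the Balmer series.

For reference, this 6 → 2 line has photon energy
ΔE = 13.6057 eV × (1/2² - 1/6²) = 3.023489 eV,
corresponding to wavelength λ = hc/ΔE = 1239.84 eV·nm / 3.023489 eV = 410.07 nm in the visible/near-UV region.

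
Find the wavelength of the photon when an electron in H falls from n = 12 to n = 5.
2756.7685 nm

First, find the transition energy using E_n = -13.6057 / n² eV:
E_12 = -13.6057 / 12² = -0.0944840278 eV
E_5 = -13.6057 / 5² = -0.5442280000 eV

Photon energy: |ΔE| = |E_5 - E_12| = 0.4497439722 eV

Convert to wavelength using E = hc/λ with hc = 1239.84 eV·nm:
λ = hc/E = 1239.84 eV·nm / 0.4497439722 eV
λ = 2756.7685 nm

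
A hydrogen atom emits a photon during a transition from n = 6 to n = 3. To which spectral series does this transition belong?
Paschen series

The spectral series in hydrogen are named based on the final (lower) energy level:
- Lyman series: n_final = 1 (ultraviolet)
- Balmer series: n_final = 2 (visible/near-UV)
- Paschen series: n_final = 3 (infrared)
- Brackett series: n_final = 4 (infrared)
- Pfund series: n_final = 5 (far infrared)

Since this transition ends at n = 3, it belongs to the Paschen series.

For reference, this 6 → 3 line has photon energy
ΔE = 13.6057 eV × (1/3² - 1/6²) = 1.1338083333 eV,
corresponding to wavelength λ = hc/ΔE = 1239.84 eV·nm / 1.1338083333 eV = 1093.51816 nm in the infrared region.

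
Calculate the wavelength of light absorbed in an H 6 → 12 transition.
4374.07263 nm

First, find the transition energy using E_n = -13.6057 / n² eV:
E_6 = -13.6057 / 6² = -0.37793611111 eV
E_12 = -13.6057 / 12² = -0.09448402778 eV

Photon energy: |ΔE| = |E_12 - E_6| = 0.28345208333 eV

Convert to wavelength using E = hc/λ with hc = 1239.84 eV·nm:
λ = hc/E = 1239.84 eV·nm / 0.28345208333 eV
λ = 4374.07263 nm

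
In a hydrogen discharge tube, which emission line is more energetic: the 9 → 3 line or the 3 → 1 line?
3 → 1

Calculate the energy for each transition:

Transition 9 → 3:
ΔE₁ = |E_3 - E_9| = |-13.6057/3² - (-13.6057/9²)|
ΔE₁ = |-1.511744444444 - (-0.167971604938)| = 1.343772840 eV

Transition 3 → 1:
ΔE₂ = |E_1 - E_3| = |-13.6057/1² - (-13.6057/3²)|
ΔE₂ = |-13.605700000000 - (-1.511744444444)| = 12.093955556 eV

Since 12.093955556 eV > 1.343772840 eV, the transition 3 → 1 emits the more energetic photon.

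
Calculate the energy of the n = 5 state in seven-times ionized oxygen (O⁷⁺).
-34.830592 eV

For hydrogen-like ions, the energy levels scale with Z²:
E_n = -13.6057 Z² / n² eV

For O⁷⁺ (Z = 8) at n = 5:
E_5 = -13.6057 × 8² / 5²
E_5 = -13.6057 × 64 / 25
E_5 = -870.7648 / 25
E_5 = -34.830592 eV

The energy is 64 times more negative than hydrogen at the same n due to the stronger nuclear charge.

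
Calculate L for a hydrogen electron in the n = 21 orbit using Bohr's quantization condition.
2.21e-33 J·s (or 21ℏ)

In the Bohr model, angular momentum is quantized:
L = nℏ

where ℏ = h/(2π) = 1.0546e-34 J·s

For n = 21:
L = 21 × 1.0546e-34 J·s
L = 2.21e-33 J·s

This can also be written as L = 21ℏ.
The angular momentum is an integer multiple of the reduced Planck constant.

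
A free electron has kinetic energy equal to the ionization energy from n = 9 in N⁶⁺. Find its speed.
1.70154e+06 m/s (or 0.568% of c)

The binding energy at n = 9 for N⁶⁺ is:
E_9 = -13.6057 × 7²/9² = -8.23060864 eV
|E_9| = 8.23060864 eV

Convert to Joules:
KE = 8.23060864 eV × (1.602177 × 10⁻¹⁹ J/eV) = 1.3186892e-18 J

Using KE = ½mv²:
v = √(2·KE/m_e)
v = √(2 × 1.3186892e-18 J / 9.10938 × 10⁻³¹ kg)
v = 1.70154e+06 m/s

This is approximately 0.568% the speed of light.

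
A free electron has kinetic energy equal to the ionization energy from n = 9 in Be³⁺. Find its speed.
9.72e+05 m/s (or 0.32433% of c)

The binding energy at n = 9 for Be³⁺ is:
E_9 = -13.6057 × 4²/9² = -2.6875457 eV
|E_9| = 2.6875457 eV

Convert to Joules:
KE = 2.6875457 eV × (1.602177 × 10⁻¹⁹ J/eV) = 4.3059e-19 J

Using KE = ½mv²:
v = √(2·KE/m_e)
v = √(2 × 4.3059e-19 J / 9.10938 × 10⁻³¹ kg)
v = 9.72e+05 m/s

This is approximately 0.32433% the speed of light.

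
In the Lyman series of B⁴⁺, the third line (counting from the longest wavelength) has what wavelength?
3.8881 nm

The lines of a series are numbered from the longest wavelength (smallest ΔE) outward; the third line is the transition from n = n_f + 3 to n_f.
The Lyman series has all transitions ending at n_f = 1.

For B⁴⁺ (Z = 5), the third line (γ-line) is the jump from n = 4 to n = 1:
E_4 = -13.6057 × 5² / 4² = -21.258906 eV
E_1 = -13.6057 × 5² / 1² = -340.142500 eV
ΔE = E_4 - E_1 = 318.883594 eV

λ = hc/E = 1239.84 eV·nm / 318.883594 eV
λ = 3.8881 nm

This is the γ-line of the Lyman series in B⁴⁺.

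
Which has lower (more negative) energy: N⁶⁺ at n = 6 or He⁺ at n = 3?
N⁶⁺ at n = 6 (E = -18.5189 eV)

Using E_n = -13.6057 Z² / n² eV:

N⁶⁺ (Z = 7) at n = 6:
E = -13.6057 × 7² / 6² = -13.6057 × 49 / 36 = -18.5188694 eV

He⁺ (Z = 2) at n = 3:
E = -13.6057 × 2² / 3² = -13.6057 × 4 / 9 = -6.0469778 eV

Since -18.5188694 eV < -6.0469778 eV,
N⁶⁺ at n = 6 is more tightly bound (requires more energy to ionize).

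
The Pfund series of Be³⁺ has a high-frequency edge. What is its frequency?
2.106e+15 Hz

The series limit corresponds to the transition from n = ∞ to n = 5.
This is the highest energy (shortest wavelength) transition in the Pfund series.

E_∞ = 0 eV
E_5 = -13.6057 × 4² / 5² = -8.7076480 eV

Energy at series limit:
ΔE = E_∞ - E_5 = 0 - (-8.7076480) = 8.7076480 eV
E = 8.7076480 eV × (1.602177 × 10⁻¹⁹ J/eV) = 1.39512e-18 J
f = E/h = 1.39512e-18 J / (6.62607 × 10⁻³⁴ J·s) = 2.106e+15 Hz

This energy equals the ionization energy from the n = 5 state of Be³⁺.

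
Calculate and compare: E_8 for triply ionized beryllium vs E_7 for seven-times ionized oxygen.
O⁷⁺ at n = 7 (E = -17.77 eV)

Using E_n = -13.6057 Z² / n² eV:

Be³⁺ (Z = 4) at n = 8:
E = -13.6057 × 4² / 8² = -13.6057 × 16 / 64 = -3.40143 eV

O⁷⁺ (Z = 8) at n = 7:
E = -13.6057 × 8² / 7² = -13.6057 × 64 / 49 = -17.77071 eV

Since -17.77071 eV < -3.40143 eV,
O⁷⁺ at n = 7 is more tightly bound (requires more energy to ionize).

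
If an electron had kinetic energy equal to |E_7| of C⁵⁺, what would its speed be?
1.8752e+06 m/s (or 0.625% of c)

The binding energy at n = 7 for C⁵⁺ is:
E_7 = -13.6057 × 6²/7² = -9.9960245 eV
|E_7| = 9.9960245 eV

Convert to Joules:
KE = 9.9960245 eV × (1.602177 × 10⁻¹⁹ J/eV) = 1.601540e-18 J

Using KE = ½mv²:
v = √(2·KE/m_e)
v = √(2 × 1.601540e-18 J / 9.10938 × 10⁻³¹ kg)
v = 1.8752e+06 m/s

This is approximately 0.625% the speed of light.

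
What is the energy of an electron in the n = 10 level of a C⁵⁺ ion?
-4.898 eV

For hydrogen-like ions, the energy levels scale with Z²:
E_n = -13.6057 Z² / n² eV

For C⁵⁺ (Z = 6) at n = 10:
E_10 = -13.6057 × 6² / 10²
E_10 = -13.6057 × 36 / 100
E_10 = -489.8052 / 100
E_10 = -4.898 eV

The energy is 36 times more negative than hydrogen at the same n due to the stronger nuclear charge.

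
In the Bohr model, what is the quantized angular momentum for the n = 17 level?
1.7928e-33 J·s (or 17ℏ)

In the Bohr model, angular momentum is quantized:
L = nℏ

where ℏ = h/(2π) = 1.054572e-34 J·s

For n = 17:
L = 17 × 1.054572e-34 J·s
L = 1.7928e-33 J·s

This can also be written as L = 17ℏ.
The angular momentum is an integer multiple of the reduced Planck constant.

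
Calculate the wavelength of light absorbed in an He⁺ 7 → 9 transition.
2825.634 nm

First, find the transition energy using E_n = -13.6057 Z² / n² eV:
E_7 = -13.6057 × 2² / 7² = -1.110669388 eV
E_9 = -13.6057 × 2² / 9² = -0.671886420 eV

Photon energy: |ΔE| = |E_9 - E_7| = 0.438782968 eV

Convert to wavelength using E = hc/λ with hc = 1239.84 eV·nm:
λ = hc/E = 1239.84 eV·nm / 0.438782968 eV
λ = 2825.634 nm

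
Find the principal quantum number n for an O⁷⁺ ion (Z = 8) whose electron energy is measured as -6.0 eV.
n = 12

The exact energy levels follow E_n = -13.6057 Z² / n² eV with Z = 8.

The measured value (-6.0 eV) is reported to only 2 significant figures, so we must test candidate n values and see which one matches to that precision.

Candidate energies:
  n = 10:  E = -13.6057 × 8² / 10² = -8.70765 eV
  n = 11:  E = -13.6057 × 8² / 11² = -7.19640 eV
  n = 12:  E = -13.6057 × 8² / 12² = -6.04698 eV  ← matches
  n = 13:  E = -13.6057 × 8² / 13² = -5.15245 eV
  n = 14:  E = -13.6057 × 8² / 14² = -4.44268 eV

Checking against the measurement of -6.0 eV (2 sig figs), only n = 12 agrees:
E_12 = -6.04698 eV, which rounds to -6.0 eV ✓

Therefore n = 12.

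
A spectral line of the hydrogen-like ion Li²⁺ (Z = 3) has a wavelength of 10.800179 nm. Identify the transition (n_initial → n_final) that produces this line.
n = 4 → n = 1

First, find the photon energy from the wavelength (hc = 1239.84 eV·nm):
E = hc/λ = 1239.84 eV·nm / 10.800179 nm = 114.79810 eV

The energy levels of Li²⁺ satisfy E_n = -13.6057 × 3² / n² eV, so an emission n_i → n_f releases
ΔE = 13.6057 × 3² × (1/n_f² − 1/n_i²) eV.

Setting ΔE equal to the photon energy:
1/n_f² − 1/n_i² = 114.79810 / (13.6057 × 3²) = 0.93750005

Since 1/n_i² must be positive, we need 1/n_f² > 0.93750005, i.e. n_f ≤ 1. For each allowed n_f, solve n_i = (1/n_f² − 0.93750005)^(−1/2) and check whether it is a whole number:
  n_f = 1: 1/n_i² = 1.00000000 − 0.93750005 = 0.06249995 → n_i = 4.000  → integer, n_i = 4 ✓

Only n_f = 1 gives an integer upper level, n_i = 4.

The transition is from n = 4 to n = 1 (emission).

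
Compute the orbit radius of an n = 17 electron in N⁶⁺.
2.1847 nm (or 21.8475 Å)

The Bohr radius formula is:
r_n = n² a₀ / Z

where a₀ = 0.0529177 nm is the Bohr radius.

For N⁶⁺ (Z = 7) at n = 17:
r_17 = 17² × 0.0529177 nm / 7
r_17 = 289 × 0.0529177 nm / 7
r_17 = 15.29322 nm / 7
r_17 = 2.1847 nm

The electron orbits at approximately 2.1847 nm from the nucleus.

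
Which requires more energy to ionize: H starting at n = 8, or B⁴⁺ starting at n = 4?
B⁴⁺ at n = 4 (E = -21.26 eV)

Using E_n = -13.6057 Z² / n² eV:

H (Z = 1) at n = 8:
E = -13.6057 × 1² / 8² = -13.6057 × 1 / 64 = -0.21259 eV

B⁴⁺ (Z = 5) at n = 4:
E = -13.6057 × 5² / 4² = -13.6057 × 25 / 16 = -21.25891 eV

Since -21.25891 eV < -0.21259 eV,
B⁴⁺ at n = 4 is more tightly bound (requires more energy to ionize).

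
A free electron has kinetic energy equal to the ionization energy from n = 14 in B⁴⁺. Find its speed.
7.81319e+05 m/s (or 0.261% of c)

The binding energy at n = 14 for B⁴⁺ is:
E_14 = -13.6057 × 5²/14² = -1.73542092 eV
|E_14| = 1.73542092 eV

Convert to Joules:
KE = 1.73542092 eV × (1.602177 × 10⁻¹⁹ J/eV) = 2.7804515e-19 J

Using KE = ½mv²:
v = √(2·KE/m_e)
v = √(2 × 2.7804515e-19 J / 9.10938 × 10⁻³¹ kg)
v = 7.81319e+05 m/s

This is approximately 0.261% the speed of light.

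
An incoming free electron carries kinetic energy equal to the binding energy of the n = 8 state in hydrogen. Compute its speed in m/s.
2.735e+05 m/s (or 0.091% of c)

The binding energy at n = 8 for hydrogen is:
E_8 = -13.6057/8² = -0.2125891 eV
|E_8| = 0.2125891 eV

Convert to Joules:
KE = 0.2125891 eV × (1.602177 × 10⁻¹⁹ J/eV) = 3.40605e-20 J

Using KE = ½mv²:
v = √(2·KE/m_e)
v = √(2 × 3.40605e-20 J / 9.10938 × 10⁻³¹ kg)
v = 2.735e+05 m/s

This is approximately 0.091% the speed of light.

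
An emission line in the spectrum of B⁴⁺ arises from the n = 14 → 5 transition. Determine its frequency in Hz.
2.8702e+15 Hz

First, find the transition energy:
E_14 = -13.6057 × 5² / 14² = -1.7354209 eV
E_5 = -13.6057 × 5² / 5² = -13.6057000 eV
|ΔE| = |E_5 - E_14| = 11.8702791 eV

Convert to Joules: E = 11.8702791 eV × (1.602177 × 10⁻¹⁹ J/eV) = 1.901829e-18 J

Using E = hf:
f = E/h = 1.901829e-18 J / (6.62607 × 10⁻³⁴ J·s)
f = 2.8702e+15 Hz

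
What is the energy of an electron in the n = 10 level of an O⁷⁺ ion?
-8.71 eV

For hydrogen-like ions, the energy levels scale with Z²:
E_n = -13.6057 Z² / n² eV

For O⁷⁺ (Z = 8) at n = 10:
E_10 = -13.6057 × 8² / 10²
E_10 = -13.6057 × 64 / 100
E_10 = -870.7648 / 100
E_10 = -8.71 eV

The energy is 64 times more negative than hydrogen at the same n due to the stronger nuclear charge.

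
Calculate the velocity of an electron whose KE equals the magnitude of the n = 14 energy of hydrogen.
1.56264e+05 m/s (or 0.052% of c)

The binding energy at n = 14 for hydrogen is:
E_14 = -13.6057/14² = -0.0694168367 eV
|E_14| = 0.0694168367 eV

Convert to Joules:
KE = 0.0694168367 eV × (1.602177 × 10⁻¹⁹ J/eV) = 1.1121806e-20 J

Using KE = ½mv²:
v = √(2·KE/m_e)
v = √(2 × 1.1121806e-20 J / 9.10938 × 10⁻³¹ kg)
v = 1.56264e+05 m/s

This is approximately 0.052% the speed of light.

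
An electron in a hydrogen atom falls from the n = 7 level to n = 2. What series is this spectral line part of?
Balmer series

The spectral series in hydrogen are named based on the final (lower) energy level:
- Lyman series: n_final = 1 (ultraviolet)
- Balmer series: n_final = 2 (visible/near-UV)
- Paschen series: n_final = 3 (infrared)
- Brackett series: n_final = 4 (infrared)
- Pfund series: n_final = 5 (far infrared)

Since this transition ends at n = 2, it belongs to the Balmer series.

For reference, this 7 → 2 line has photon energy
ΔE = 13.6057 eV × (1/2² - 1/7²) = 3.12375765 eV,
corresponding to wavelength λ = hc/ΔE = 1239.84 eV·nm / 3.12375765 eV = 396.9066 nm in the visible/near-UV region.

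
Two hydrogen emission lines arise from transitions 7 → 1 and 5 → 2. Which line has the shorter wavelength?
7 → 1

Calculate the energy for each transition:

Transition 7 → 1:
ΔE₁ = |E_1 - E_7| = |-13.6057/1² - (-13.6057/7²)|
ΔE₁ = |-13.60570000000 - (-0.27766734694)| = 13.32803265 eV

Transition 5 → 2:
ΔE₂ = |E_2 - E_5| = |-13.6057/2² - (-13.6057/5²)|
ΔE₂ = |-3.40142500000 - (-0.54422800000)| = 2.85719700 eV

Since 13.32803265 eV > 2.85719700 eV, the transition 7 → 1 emits the more energetic photon.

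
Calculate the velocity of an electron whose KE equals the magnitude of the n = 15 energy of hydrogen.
1.458e+05 m/s (or 0.048649% of c)

The binding energy at n = 15 for hydrogen is:
E_15 = -13.6057/15² = -0.06046978 eV
|E_15| = 0.06046978 eV

Convert to Joules:
KE = 0.06046978 eV × (1.602177 × 10⁻¹⁹ J/eV) = 9.68833e-21 J

Using KE = ½mv²:
v = √(2·KE/m_e)
v = √(2 × 9.68833e-21 J / 9.10938 × 10⁻³¹ kg)
v = 1.458e+05 m/s

This is approximately 0.048649% the speed of light.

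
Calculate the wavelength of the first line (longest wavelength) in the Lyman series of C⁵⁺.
3.3751 nm

The longest wavelength corresponds to the smallest energy transition in the series.
The Lyman series has all transitions ending at n_f = 1.

For C⁵⁺ (Z = 6), the first line (α-line) is the jump from n = 2 to n = 1:
E_2 = -13.6057 × 6² / 2² = -122.451300 eV
E_1 = -13.6057 × 6² / 1² = -489.805200 eV
ΔE = E_2 - E_1 = 367.353900 eV

λ = hc/E = 1239.84 eV·nm / 367.353900 eV
λ = 3.3751 nm

This is the α-line of the Lyman series in C⁵⁺.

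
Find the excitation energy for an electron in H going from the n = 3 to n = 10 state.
1.37569 eV

The energy levels of a hydrogen-like atom are E_n = -13.6057 eV / n².

Energy at n = 3: E_3 = -13.6057 / 3² = -1.51174444 eV
Energy at n = 10: E_10 = -13.6057 / 10² = -0.13605700 eV

The excitation energy is the difference:
ΔE = E_10 - E_3
ΔE = -0.13605700 - (-1.51174444)
ΔE = 1.37569 eV

Since this is positive, energy must be absorbed (photon absorption).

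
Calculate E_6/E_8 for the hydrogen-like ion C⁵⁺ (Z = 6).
1.778

Using E_n = -13.6057 Z² / n² eV with Z = 6:

E_6 = -13.6057 × 6² / 6² = -489.8052 / 36 = -13.605700000 eV
E_8 = -13.6057 × 6² / 8² = -489.8052 / 64 = -7.653206250 eV

The ratio is:
E_6/E_8 = (-13.605700000) / (-7.653206250)
E_6/E_8 = (-489.8052/36) / (-489.8052/64)
E_6/E_8 = 64/36
E_6/E_8 = 1.778
(Note: the Z² factors cancel in the ratio.)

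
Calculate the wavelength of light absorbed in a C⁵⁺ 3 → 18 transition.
23.433 nm

First, find the transition energy using E_n = -13.6057 Z² / n² eV:
E_3 = -13.6057 × 6² / 3² = -54.42280 eV
E_18 = -13.6057 × 6² / 18² = -1.51174 eV

Photon energy: |ΔE| = |E_18 - E_3| = 52.91106 eV

Convert to wavelength using E = hc/λ with hc = 1239.84 eV·nm:
λ = hc/E = 1239.84 eV·nm / 52.91106 eV
λ = 23.433 nm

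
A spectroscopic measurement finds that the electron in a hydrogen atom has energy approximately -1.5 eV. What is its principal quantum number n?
n = 3

The exact energy levels follow E_n = -13.6057 eV / n².

The measured value (-1.5 eV) is reported to only 2 significant figures, so we must test candidate n values and see which one matches to that precision.

Candidate energies:
  n = 1:  E = -13.6057/1² = -13.60570 eV
  n = 2:  E = -13.6057/2² = -3.40143 eV
  n = 3:  E = -13.6057/3² = -1.51174 eV  ← matches
  n = 4:  E = -13.6057/4² = -0.85036 eV
  n = 5:  E = -13.6057/5² = -0.54423 eV

Checking against the measurement of -1.5 eV (2 sig figs), only n = 3 agrees:
E_3 = -1.51174 eV, which rounds to -1.5 eV ✓

Therefore n = 3.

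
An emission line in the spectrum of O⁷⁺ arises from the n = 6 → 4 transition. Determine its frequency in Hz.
7.311e+15 Hz

First, find the transition energy:
E_6 = -13.6057 × 8² / 6² = -24.18791111 eV
E_4 = -13.6057 × 8² / 4² = -54.42280000 eV
|ΔE| = |E_4 - E_6| = 30.23488889 eV

Convert to Joules: E = 30.23488889 eV × (1.602177 × 10⁻¹⁹ J/eV) = 4.84416e-18 J

Using E = hf:
f = E/h = 4.84416e-18 J / (6.62607 × 10⁻³⁴ J·s)
f = 7.311e+15 Hz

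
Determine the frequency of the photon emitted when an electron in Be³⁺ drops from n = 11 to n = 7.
6.392e+14 Hz

First, find the transition energy:
E_11 = -13.6057 × 4² / 11² = -1.7991008 eV
E_7 = -13.6057 × 4² / 7² = -4.4426776 eV
|ΔE| = |E_7 - E_11| = 2.6435768 eV

Convert to Joules: E = 2.6435768 eV × (1.602177 × 10⁻¹⁹ J/eV) = 4.23548e-19 J

Using E = hf:
f = E/h = 4.23548e-19 J / (6.62607 × 10⁻³⁴ J·s)
f = 6.392e+14 Hz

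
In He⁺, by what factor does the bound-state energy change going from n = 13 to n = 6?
4.6944

Using E_n = -13.6057 Z² / n² eV with Z = 2:

E_6 = -13.6057 × 2² / 6² = -54.4228 / 36 = -1.5117444444 eV
E_13 = -13.6057 × 2² / 13² = -54.4228 / 169 = -0.3220284024 eV

The ratio is:
E_6/E_13 = (-1.5117444444) / (-0.3220284024)
E_6/E_13 = (-54.4228/36) / (-54.4228/169)
E_6/E_13 = 169/36
E_6/E_13 = 4.6944
(Note: the Z² factors cancel in the ratio.)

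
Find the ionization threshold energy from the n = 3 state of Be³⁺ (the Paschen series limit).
24.19 eV

The series limit corresponds to the transition from n = ∞ to n = 3.
This is the highest energy (shortest wavelength) transition in the Paschen series.

E_∞ = 0 eV
E_3 = -13.6057 × 4² / 3² = -24.19 eV

Energy at series limit:
ΔE = E_∞ - E_3 = 0 - (-24.19) = 24.19 eV

This energy equals the ionization energy from the n = 3 state of Be³⁺.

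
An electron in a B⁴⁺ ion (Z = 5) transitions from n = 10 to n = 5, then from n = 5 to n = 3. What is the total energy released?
34.39219 eV

The energy levels of B⁴⁺ are E_n = -13.6057 × 5² / n² eV.

First transition (10 → 5):
ΔE₁ = |E_5 - E_10|
ΔE₁ = |-13.60570000000 - (-3.40142500000)| = 10.20427500 eV

Second transition (5 → 3):
ΔE₂ = |E_3 - E_5|
ΔE₂ = |-37.79361111111 - (-13.60570000000)| = 24.18791111 eV

Total energy released:
E_total = ΔE₁ + ΔE₂ = 10.20427500 + 24.18791111 = 34.39219 eV

Note: This equals the direct transition 10 → 3: 34.39219 eV ✓
Energy is conserved regardless of the path taken.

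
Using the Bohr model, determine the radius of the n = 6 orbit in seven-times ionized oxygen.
0.23813 nm (or 2.38130 Å)

The Bohr radius formula is:
r_n = n² a₀ / Z

where a₀ = 0.05291772 nm is the Bohr radius.

For O⁷⁺ (Z = 8) at n = 6:
r_6 = 6² × 0.05291772 nm / 8
r_6 = 36 × 0.05291772 nm / 8
r_6 = 1.905038 nm / 8
r_6 = 0.23813 nm

The electron orbits at approximately 0.23813 nm from the nucleus.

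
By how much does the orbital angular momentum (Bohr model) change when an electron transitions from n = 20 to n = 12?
8.44e-34 J·s (or 8ℏ)

In the Bohr model, L_n = nℏ where ℏ = 1.0546e-34 J·s.

L_20 = 20ℏ = 2.1092e-33 J·s
L_12 = 12ℏ = 1.2655e-33 J·s

ΔL = L_20 - L_12 = (20 - 12)ℏ = 8ℏ
ΔL = 8 × 1.0546e-34 J·s = 8.44e-34 J·s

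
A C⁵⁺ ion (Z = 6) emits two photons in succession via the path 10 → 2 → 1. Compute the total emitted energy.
484.91 eV

The energy levels of C⁵⁺ are E_n = -13.6057 × 6² / n² eV.

First transition (10 → 2):
ΔE₁ = |E_2 - E_10|
ΔE₁ = |-122.45130000 - (-4.89805200)| = 117.55325 eV

Second transition (2 → 1):
ΔE₂ = |E_1 - E_2|
ΔE₂ = |-489.80520000 - (-122.45130000)| = 367.35390 eV

Total energy released:
E_total = ΔE₁ + ΔE₂ = 117.55325 + 367.35390 = 484.91 eV

Note: This equals the direct transition 10 → 1: 484.91 eV ✓
Energy is conserved regardless of the path taken.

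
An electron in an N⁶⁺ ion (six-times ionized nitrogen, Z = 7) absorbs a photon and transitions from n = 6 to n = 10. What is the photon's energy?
11.85208 eV

The energy levels of a hydrogen-like atom are E_n = -13.6057 Z² eV / n².

Energy at n = 6: E_6 = -13.6057 × 7² / 6² = -18.51886944 eV
Energy at n = 10: E_10 = -13.6057 × 7² / 10² = -6.66679300 eV

The excitation energy is the difference:
ΔE = E_10 - E_6
ΔE = -6.66679300 - (-18.51886944)
ΔE = 11.85208 eV

Since this is positive, energy must be absorbed (photon absorption).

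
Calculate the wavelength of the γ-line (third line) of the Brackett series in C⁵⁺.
60.14 nm

The lines of a series are numbered from the longest wavelength (smallest ΔE) outward; the third line is the transition from n = n_f + 3 to n_f.
The Brackett series has all transitions ending at n_f = 4.

For C⁵⁺ (Z = 6), the third line (γ-line) is the jump from n = 7 to n = 4:
E_7 = -13.6057 × 6² / 7² = -9.9960 eV
E_4 = -13.6057 × 6² / 4² = -30.6128 eV
ΔE = E_7 - E_4 = 20.6168 eV

λ = hc/E = 1239.84 eV·nm / 20.6168 eV
λ = 60.14 nm

This is the γ-line of the Brackett series in C⁵⁺.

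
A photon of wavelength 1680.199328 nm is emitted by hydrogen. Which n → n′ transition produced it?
n = 11 → n = 4

First, find the photon energy from the wavelength (hc = 1239.84 eV·nm):
E = hc/λ = 1239.84 eV·nm / 1680.199328 nm = 0.73791245 eV

The energy levels of hydrogen satisfy E_n = -13.6057 / n² eV, so an emission n_i → n_f releases
ΔE = 13.6057 × (1/n_f² − 1/n_i²) eV.

Setting ΔE equal to the photon energy:
1/n_f² − 1/n_i² = 0.73791245 / 13.6057 = 0.054235537

Since 1/n_i² must be positive, we need 1/n_f² > 0.054235537, i.e. n_f ≤ 4. For each allowed n_f, solve n_i = (1/n_f² − 0.054235537)^(−1/2) and check whether it is a whole number:
  n_f = 1: 1/n_i² = 1.000000000 − 0.054235537 = 0.945764463 → n_i = 1.028  (not an integer) ✗
  n_f = 2: 1/n_i² = 0.250000000 − 0.054235537 = 0.195764463 → n_i = 2.260  (not an integer) ✗
  n_f = 3: 1/n_i² = 0.111111111 − 0.054235537 = 0.056875574 → n_i = 4.193  (not an integer) ✗
  n_f = 4: 1/n_i² = 0.062500000 − 0.054235537 = 0.008264463 → n_i = 11.000  → integer, n_i = 11 ✓

Only n_f = 4 gives an integer upper level, n_i = 11.

The transition is from n = 11 to n = 4 (emission).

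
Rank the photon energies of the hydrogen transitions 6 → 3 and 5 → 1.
5 → 1

Calculate the energy for each transition:

Transition 6 → 3:
ΔE₁ = |E_3 - E_6| = |-13.6057/3² - (-13.6057/6²)|
ΔE₁ = |-1.511744444444 - (-0.377936111111)| = 1.133808333 eV

Transition 5 → 1:
ΔE₂ = |E_1 - E_5| = |-13.6057/1² - (-13.6057/5²)|
ΔE₂ = |-13.605700000000 - (-0.544228000000)| = 13.061472000 eV

Since 13.061472000 eV > 1.133808333 eV, the transition 5 → 1 emits the more energetic photon.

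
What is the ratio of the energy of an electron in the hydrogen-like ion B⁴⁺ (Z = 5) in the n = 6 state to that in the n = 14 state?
5.44

Using E_n = -13.6057 Z² / n² eV with Z = 5:

E_6 = -13.6057 × 5² / 6² = -340.1425 / 36 = -9.44840278 eV
E_14 = -13.6057 × 5² / 14² = -340.1425 / 196 = -1.73542092 eV

The ratio is:
E_6/E_14 = (-9.44840278) / (-1.73542092)
E_6/E_14 = (-340.1425/36) / (-340.1425/196)
E_6/E_14 = 196/36
E_6/E_14 = 5.44
(Note: the Z² factors cancel in the ratio.)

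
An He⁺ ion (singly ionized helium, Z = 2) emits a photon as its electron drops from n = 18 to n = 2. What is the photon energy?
13.44 eV

The energy levels are E_n = -13.6057 Z² eV / n².

Energy at n = 18: E_18 = -13.6057 × 2² / 18² = -0.16797 eV
Energy at n = 2: E_2 = -13.6057 × 2² / 2² = -13.60570 eV

For emission (electron falling to lower state), the photon energy is:
E_photon = E_18 - E_2 = |-0.16797 - (-13.60570)|
E_photon = 13.44 eV

This energy is carried away by the emitted photon.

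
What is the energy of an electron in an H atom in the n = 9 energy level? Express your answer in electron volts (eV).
-0.17 eV

The energy levels of a hydrogen-like atom are given by:
E_n = -13.6057 eV / n²

For n = 9:
E_9 = -13.6057 eV / 9²
E_9 = -13.6057 eV / 81
E_9 = -0.17 eV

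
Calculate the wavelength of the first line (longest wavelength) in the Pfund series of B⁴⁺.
298.2322 nm

The longest wavelength corresponds to the smallest energy transition in the series.
The Pfund series has all transitions ending at n_f = 5.

For B⁴⁺ (Z = 5), the first line (α-line) is the jump from n = 6 to n = 5:
E_6 = -13.6057 × 5² / 6² = -9.44840278 eV
E_5 = -13.6057 × 5² / 5² = -13.60570000 eV
ΔE = E_6 - E_5 = 4.15729722 eV

λ = hc/E = 1239.84 eV·nm / 4.15729722 eV
λ = 298.2322 nm

This is the α-line of the Pfund series in B⁴⁺.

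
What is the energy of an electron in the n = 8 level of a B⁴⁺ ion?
-5.315 eV

For hydrogen-like ions, the energy levels scale with Z²:
E_n = -13.6057 Z² / n² eV

For B⁴⁺ (Z = 5) at n = 8:
E_8 = -13.6057 × 5² / 8²
E_8 = -13.6057 × 25 / 64
E_8 = -340.1425 / 64
E_8 = -5.315 eV

The energy is 25 times more negative than hydrogen at the same n due to the stronger nuclear charge.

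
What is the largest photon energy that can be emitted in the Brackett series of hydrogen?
0.850356 eV

The series limit corresponds to the transition from n = ∞ to n = 4.
This is the highest energy (shortest wavelength) transition in the Brackett series.

E_∞ = 0 eV
E_4 = -13.6057 / 4² = -0.850356 eV

Energy at series limit:
ΔE = E_∞ - E_4 = 0 - (-0.850356) = 0.850356 eV

This energy equals the ionization energy from the n = 4 state of hydrogen.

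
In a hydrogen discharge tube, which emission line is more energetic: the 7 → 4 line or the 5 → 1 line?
5 → 1

Calculate the energy for each transition:

Transition 7 → 4:
ΔE₁ = |E_4 - E_7| = |-13.6057/4² - (-13.6057/7²)|
ΔE₁ = |-0.85035625000 - (-0.27766734694)| = 0.57268890 eV

Transition 5 → 1:
ΔE₂ = |E_1 - E_5| = |-13.6057/1² - (-13.6057/5²)|
ΔE₂ = |-13.60570000000 - (-0.54422800000)| = 13.06147200 eV

Since 13.06147200 eV > 0.57268890 eV, the transition 5 → 1 emits the more energetic photon.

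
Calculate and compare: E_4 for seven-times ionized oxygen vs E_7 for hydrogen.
O⁷⁺ at n = 4 (E = -54.422800 eV)

Using E_n = -13.6057 Z² / n² eV:

O⁷⁺ (Z = 8) at n = 4:
E = -13.6057 × 8² / 4² = -13.6057 × 64 / 16 = -54.422800000 eV

H (Z = 1) at n = 7:
E = -13.6057 × 1² / 7² = -13.6057 × 1 / 49 = -0.277667347 eV

Since -54.422800000 eV < -0.277667347 eV,
O⁷⁺ at n = 4 is more tightly bound (requires more energy to ionize).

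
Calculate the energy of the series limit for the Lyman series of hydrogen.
13.60570 eV

The series limit corresponds to the transition from n = ∞ to n = 1.
This is the highest energy (shortest wavelength) transition in the Lyman series.

E_∞ = 0 eV
E_1 = -13.6057 / 1² = -13.60570 eV

Energy at series limit:
ΔE = E_∞ - E_1 = 0 - (-13.60570) = 13.60570 eV

This energy equals the ionization energy from the n = 1 state of hydrogen.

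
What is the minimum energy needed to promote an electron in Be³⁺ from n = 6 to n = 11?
4.25 eV

The energy levels of a hydrogen-like atom are E_n = -13.6057 Z² eV / n².

Energy at n = 6: E_6 = -13.6057 × 4² / 6² = -6.04698 eV
Energy at n = 11: E_11 = -13.6057 × 4² / 11² = -1.79910 eV

The excitation energy is the difference:
ΔE = E_11 - E_6
ΔE = -1.79910 - (-6.04698)
ΔE = 4.25 eV

Since this is positive, energy must be absorbed (photon absorption).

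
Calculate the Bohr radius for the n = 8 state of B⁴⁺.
0.6773 nm (or 6.7735 Å)

The Bohr radius formula is:
r_n = n² a₀ / Z

where a₀ = 0.0529177 nm is the Bohr radius.

For B⁴⁺ (Z = 5) at n = 8:
r_8 = 8² × 0.0529177 nm / 5
r_8 = 64 × 0.0529177 nm / 5
r_8 = 3.38673 nm / 5
r_8 = 0.6773 nm

The electron orbits at approximately 0.6773 nm from the nucleus.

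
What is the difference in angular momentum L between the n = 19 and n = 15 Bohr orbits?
4.22e-34 J·s (or 4ℏ)

In the Bohr model, L_n = nℏ where ℏ = 1.0546e-34 J·s.

L_19 = 19ℏ = 2.0037e-33 J·s
L_15 = 15ℏ = 1.5819e-33 J·s

ΔL = L_19 - L_15 = (19 - 15)ℏ = 4ℏ
ΔL = 4 × 1.0546e-34 J·s = 4.22e-34 J·s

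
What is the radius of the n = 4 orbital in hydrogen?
0.8467 nm (or 8.4668 Å)

The Bohr radius formula is:
r_n = n² a₀ / Z

where a₀ = 0.0529177 nm is the Bohr radius.

For H (Z = 1) at n = 4:
r_4 = 4² × 0.0529177 nm / 1
r_4 = 16 × 0.0529177 nm / 1
r_4 = 0.84668 nm / 1
r_4 = 0.8467 nm

The electron orbits at approximately 0.8467 nm from the nucleus.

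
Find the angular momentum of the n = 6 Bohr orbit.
6.3274e-34 J·s (or 6ℏ)

In the Bohr model, angular momentum is quantized:
L = nℏ

where ℏ = h/(2π) = 1.054572e-34 J·s

For n = 6:
L = 6 × 1.054572e-34 J·s
L = 6.3274e-34 J·s

This can also be written as L = 6ℏ.
The angular momentum is an integer multiple of the reduced Planck constant.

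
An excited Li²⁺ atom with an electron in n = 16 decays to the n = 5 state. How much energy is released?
4.420 eV

The energy levels are E_n = -13.6057 Z² eV / n².

Energy at n = 16: E_16 = -13.6057 × 3² / 16² = -0.478325 eV
Energy at n = 5: E_5 = -13.6057 × 3² / 5² = -4.898052 eV

For emission (electron falling to lower state), the photon energy is:
E_photon = E_16 - E_5 = |-0.478325 - (-4.898052)|
E_photon = 4.420 eV

This energy is carried away by the emitted photon.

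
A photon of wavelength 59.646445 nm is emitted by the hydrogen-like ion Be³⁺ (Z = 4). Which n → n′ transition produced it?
n = 8 → n = 3

First, find the photon energy from the wavelength (hc = 1239.84 eV·nm):
E = hc/λ = 1239.84 eV·nm / 59.646445 nm = 20.786486 eV

The energy levels of Be³⁺ satisfy E_n = -13.6057 × 4² / n² eV, so an emission n_i → n_f releases
ΔE = 13.6057 × 4² × (1/n_f² − 1/n_i²) eV.

Setting ΔE equal to the photon energy:
1/n_f² − 1/n_i² = 20.786486 / (13.6057 × 4²) = 0.095486111

Since 1/n_i² must be positive, we need 1/n_f² > 0.095486111, i.e. n_f ≤ 3. For each allowed n_f, solve n_i = (1/n_f² − 0.095486111)^(−1/2) and check whether it is a whole number:
  n_f = 1: 1/n_i² = 1.000000000 − 0.095486111 = 0.904513889 → n_i = 1.051  (not an integer) ✗
  n_f = 2: 1/n_i² = 0.250000000 − 0.095486111 = 0.154513889 → n_i = 2.544  (not an integer) ✗
  n_f = 3: 1/n_i² = 0.111111111 − 0.095486111 = 0.015625000 → n_i = 8.000  → integer, n_i = 8 ✓

Only n_f = 3 gives an integer upper level, n_i = 8.

The transition is from n = 8 to n = 3 (emission).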